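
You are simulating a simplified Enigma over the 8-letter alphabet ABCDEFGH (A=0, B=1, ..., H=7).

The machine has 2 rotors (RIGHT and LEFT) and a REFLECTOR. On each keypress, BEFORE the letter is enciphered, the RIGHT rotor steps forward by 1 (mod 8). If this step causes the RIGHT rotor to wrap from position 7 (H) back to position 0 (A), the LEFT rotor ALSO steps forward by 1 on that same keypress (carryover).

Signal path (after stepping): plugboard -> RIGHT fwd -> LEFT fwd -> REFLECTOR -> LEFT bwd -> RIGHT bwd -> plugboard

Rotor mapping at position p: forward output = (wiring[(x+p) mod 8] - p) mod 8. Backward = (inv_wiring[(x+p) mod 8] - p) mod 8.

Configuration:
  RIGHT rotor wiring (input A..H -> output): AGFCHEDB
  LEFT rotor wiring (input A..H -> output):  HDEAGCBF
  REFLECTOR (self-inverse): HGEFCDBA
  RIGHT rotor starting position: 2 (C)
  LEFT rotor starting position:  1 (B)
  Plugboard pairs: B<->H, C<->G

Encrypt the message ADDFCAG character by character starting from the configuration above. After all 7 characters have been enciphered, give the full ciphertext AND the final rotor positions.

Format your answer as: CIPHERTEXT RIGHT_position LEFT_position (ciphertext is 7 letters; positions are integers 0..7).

Answer: HFEEADB 1 2

Derivation:
Char 1 ('A'): step: R->3, L=1; A->plug->A->R->H->L->G->refl->B->L'->E->R'->B->plug->H
Char 2 ('D'): step: R->4, L=1; D->plug->D->R->F->L->A->refl->H->L'->C->R'->F->plug->F
Char 3 ('D'): step: R->5, L=1; D->plug->D->R->D->L->F->refl->D->L'->B->R'->E->plug->E
Char 4 ('F'): step: R->6, L=1; F->plug->F->R->E->L->B->refl->G->L'->H->R'->E->plug->E
Char 5 ('C'): step: R->7, L=1; C->plug->G->R->F->L->A->refl->H->L'->C->R'->A->plug->A
Char 6 ('A'): step: R->0, L->2 (L advanced); A->plug->A->R->A->L->C->refl->E->L'->C->R'->D->plug->D
Char 7 ('G'): step: R->1, L=2; G->plug->C->R->B->L->G->refl->B->L'->H->R'->H->plug->B
Final: ciphertext=HFEEADB, RIGHT=1, LEFT=2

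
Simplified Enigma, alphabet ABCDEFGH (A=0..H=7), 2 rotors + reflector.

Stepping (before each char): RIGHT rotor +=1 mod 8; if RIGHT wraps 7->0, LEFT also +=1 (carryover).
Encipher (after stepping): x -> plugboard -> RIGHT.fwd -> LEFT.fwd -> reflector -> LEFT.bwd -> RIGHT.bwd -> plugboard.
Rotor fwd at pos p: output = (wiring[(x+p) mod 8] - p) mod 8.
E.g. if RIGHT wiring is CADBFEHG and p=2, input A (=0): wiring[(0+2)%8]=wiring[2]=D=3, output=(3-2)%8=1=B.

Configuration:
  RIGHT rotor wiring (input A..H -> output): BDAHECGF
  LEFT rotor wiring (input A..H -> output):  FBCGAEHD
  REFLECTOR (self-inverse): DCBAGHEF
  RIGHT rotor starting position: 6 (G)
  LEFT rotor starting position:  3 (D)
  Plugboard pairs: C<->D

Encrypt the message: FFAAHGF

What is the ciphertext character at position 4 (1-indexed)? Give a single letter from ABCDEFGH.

Char 1 ('F'): step: R->7, L=3; F->plug->F->R->F->L->C->refl->B->L'->C->R'->B->plug->B
Char 2 ('F'): step: R->0, L->4 (L advanced); F->plug->F->R->C->L->D->refl->A->L'->B->R'->A->plug->A
Char 3 ('A'): step: R->1, L=4; A->plug->A->R->C->L->D->refl->A->L'->B->R'->E->plug->E
Char 4 ('A'): step: R->2, L=4; A->plug->A->R->G->L->G->refl->E->L'->A->R'->D->plug->C

C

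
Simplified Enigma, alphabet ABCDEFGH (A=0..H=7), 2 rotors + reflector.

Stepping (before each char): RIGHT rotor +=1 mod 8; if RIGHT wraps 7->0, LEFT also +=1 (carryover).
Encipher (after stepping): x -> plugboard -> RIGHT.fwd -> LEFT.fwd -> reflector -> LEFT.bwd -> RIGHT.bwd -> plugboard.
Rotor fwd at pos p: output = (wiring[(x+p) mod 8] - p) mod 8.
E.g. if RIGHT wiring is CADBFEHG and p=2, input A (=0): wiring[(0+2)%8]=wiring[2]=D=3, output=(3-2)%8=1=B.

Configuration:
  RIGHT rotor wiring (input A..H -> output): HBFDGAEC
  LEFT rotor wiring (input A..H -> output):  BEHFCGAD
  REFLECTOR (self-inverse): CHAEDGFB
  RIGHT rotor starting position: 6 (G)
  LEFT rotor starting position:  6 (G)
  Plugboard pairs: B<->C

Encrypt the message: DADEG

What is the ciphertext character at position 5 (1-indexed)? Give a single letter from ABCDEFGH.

Char 1 ('D'): step: R->7, L=6; D->plug->D->R->G->L->E->refl->D->L'->C->R'->C->plug->B
Char 2 ('A'): step: R->0, L->7 (L advanced); A->plug->A->R->H->L->B->refl->H->L'->G->R'->E->plug->E
Char 3 ('D'): step: R->1, L=7; D->plug->D->R->F->L->D->refl->E->L'->A->R'->A->plug->A
Char 4 ('E'): step: R->2, L=7; E->plug->E->R->C->L->F->refl->G->L'->E->R'->C->plug->B
Char 5 ('G'): step: R->3, L=7; G->plug->G->R->G->L->H->refl->B->L'->H->R'->E->plug->E

E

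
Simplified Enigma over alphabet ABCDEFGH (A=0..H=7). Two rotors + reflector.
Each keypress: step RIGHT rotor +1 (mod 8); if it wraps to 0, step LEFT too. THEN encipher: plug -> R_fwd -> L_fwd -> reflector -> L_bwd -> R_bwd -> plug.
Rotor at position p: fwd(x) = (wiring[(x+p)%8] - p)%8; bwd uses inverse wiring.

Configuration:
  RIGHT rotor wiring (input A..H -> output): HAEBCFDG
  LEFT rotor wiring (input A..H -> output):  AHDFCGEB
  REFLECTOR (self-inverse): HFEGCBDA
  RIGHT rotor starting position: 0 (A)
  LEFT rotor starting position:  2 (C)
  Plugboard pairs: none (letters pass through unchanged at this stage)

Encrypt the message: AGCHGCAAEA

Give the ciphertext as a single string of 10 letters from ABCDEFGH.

Char 1 ('A'): step: R->1, L=2; A->plug->A->R->H->L->F->refl->B->L'->A->R'->C->plug->C
Char 2 ('G'): step: R->2, L=2; G->plug->G->R->F->L->H->refl->A->L'->C->R'->A->plug->A
Char 3 ('C'): step: R->3, L=2; C->plug->C->R->C->L->A->refl->H->L'->F->R'->G->plug->G
Char 4 ('H'): step: R->4, L=2; H->plug->H->R->F->L->H->refl->A->L'->C->R'->D->plug->D
Char 5 ('G'): step: R->5, L=2; G->plug->G->R->E->L->C->refl->E->L'->D->R'->E->plug->E
Char 6 ('C'): step: R->6, L=2; C->plug->C->R->B->L->D->refl->G->L'->G->R'->E->plug->E
Char 7 ('A'): step: R->7, L=2; A->plug->A->R->H->L->F->refl->B->L'->A->R'->B->plug->B
Char 8 ('A'): step: R->0, L->3 (L advanced); A->plug->A->R->H->L->A->refl->H->L'->B->R'->D->plug->D
Char 9 ('E'): step: R->1, L=3; E->plug->E->R->E->L->G->refl->D->L'->C->R'->F->plug->F
Char 10 ('A'): step: R->2, L=3; A->plug->A->R->C->L->D->refl->G->L'->E->R'->F->plug->F

Answer: CAGDEEBDFF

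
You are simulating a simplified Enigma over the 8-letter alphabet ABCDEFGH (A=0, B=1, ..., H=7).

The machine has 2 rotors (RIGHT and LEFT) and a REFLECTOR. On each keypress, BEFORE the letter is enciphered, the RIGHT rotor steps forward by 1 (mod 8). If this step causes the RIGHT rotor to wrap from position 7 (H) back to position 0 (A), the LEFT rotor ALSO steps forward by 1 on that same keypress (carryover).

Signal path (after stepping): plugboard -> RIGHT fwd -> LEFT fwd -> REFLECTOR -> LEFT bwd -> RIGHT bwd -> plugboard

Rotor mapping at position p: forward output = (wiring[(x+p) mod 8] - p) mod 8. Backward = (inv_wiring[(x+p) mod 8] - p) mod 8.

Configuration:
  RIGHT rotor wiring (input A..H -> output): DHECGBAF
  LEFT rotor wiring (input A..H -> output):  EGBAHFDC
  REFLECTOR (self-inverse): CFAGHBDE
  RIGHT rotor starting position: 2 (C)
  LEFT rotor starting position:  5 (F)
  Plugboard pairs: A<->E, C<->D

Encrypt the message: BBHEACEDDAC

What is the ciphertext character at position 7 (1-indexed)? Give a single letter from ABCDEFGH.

Char 1 ('B'): step: R->3, L=5; B->plug->B->R->D->L->H->refl->E->L'->F->R'->D->plug->C
Char 2 ('B'): step: R->4, L=5; B->plug->B->R->F->L->E->refl->H->L'->D->R'->F->plug->F
Char 3 ('H'): step: R->5, L=5; H->plug->H->R->B->L->G->refl->D->L'->G->R'->D->plug->C
Char 4 ('E'): step: R->6, L=5; E->plug->A->R->C->L->F->refl->B->L'->E->R'->F->plug->F
Char 5 ('A'): step: R->7, L=5; A->plug->E->R->D->L->H->refl->E->L'->F->R'->D->plug->C
Char 6 ('C'): step: R->0, L->6 (L advanced); C->plug->D->R->C->L->G->refl->D->L'->E->R'->C->plug->D
Char 7 ('E'): step: R->1, L=6; E->plug->A->R->G->L->B->refl->F->L'->A->R'->E->plug->A

A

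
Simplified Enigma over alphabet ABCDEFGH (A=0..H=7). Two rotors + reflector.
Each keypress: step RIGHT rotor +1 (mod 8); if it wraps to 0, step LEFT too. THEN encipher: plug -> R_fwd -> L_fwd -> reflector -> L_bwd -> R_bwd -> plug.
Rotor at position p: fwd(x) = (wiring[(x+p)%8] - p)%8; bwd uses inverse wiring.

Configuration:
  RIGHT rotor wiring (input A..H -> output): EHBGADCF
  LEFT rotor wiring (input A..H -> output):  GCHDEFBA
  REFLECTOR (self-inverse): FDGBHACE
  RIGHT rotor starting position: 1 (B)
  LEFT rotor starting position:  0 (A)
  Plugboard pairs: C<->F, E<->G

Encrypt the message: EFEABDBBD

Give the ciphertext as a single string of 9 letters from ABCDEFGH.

Char 1 ('E'): step: R->2, L=0; E->plug->G->R->C->L->H->refl->E->L'->E->R'->B->plug->B
Char 2 ('F'): step: R->3, L=0; F->plug->C->R->A->L->G->refl->C->L'->B->R'->F->plug->C
Char 3 ('E'): step: R->4, L=0; E->plug->G->R->F->L->F->refl->A->L'->H->R'->B->plug->B
Char 4 ('A'): step: R->5, L=0; A->plug->A->R->G->L->B->refl->D->L'->D->R'->H->plug->H
Char 5 ('B'): step: R->6, L=0; B->plug->B->R->H->L->A->refl->F->L'->F->R'->H->plug->H
Char 6 ('D'): step: R->7, L=0; D->plug->D->R->C->L->H->refl->E->L'->E->R'->G->plug->E
Char 7 ('B'): step: R->0, L->1 (L advanced); B->plug->B->R->H->L->F->refl->A->L'->F->R'->H->plug->H
Char 8 ('B'): step: R->1, L=1; B->plug->B->R->A->L->B->refl->D->L'->D->R'->H->plug->H
Char 9 ('D'): step: R->2, L=1; D->plug->D->R->B->L->G->refl->C->L'->C->R'->G->plug->E

Answer: BCBHHEHHE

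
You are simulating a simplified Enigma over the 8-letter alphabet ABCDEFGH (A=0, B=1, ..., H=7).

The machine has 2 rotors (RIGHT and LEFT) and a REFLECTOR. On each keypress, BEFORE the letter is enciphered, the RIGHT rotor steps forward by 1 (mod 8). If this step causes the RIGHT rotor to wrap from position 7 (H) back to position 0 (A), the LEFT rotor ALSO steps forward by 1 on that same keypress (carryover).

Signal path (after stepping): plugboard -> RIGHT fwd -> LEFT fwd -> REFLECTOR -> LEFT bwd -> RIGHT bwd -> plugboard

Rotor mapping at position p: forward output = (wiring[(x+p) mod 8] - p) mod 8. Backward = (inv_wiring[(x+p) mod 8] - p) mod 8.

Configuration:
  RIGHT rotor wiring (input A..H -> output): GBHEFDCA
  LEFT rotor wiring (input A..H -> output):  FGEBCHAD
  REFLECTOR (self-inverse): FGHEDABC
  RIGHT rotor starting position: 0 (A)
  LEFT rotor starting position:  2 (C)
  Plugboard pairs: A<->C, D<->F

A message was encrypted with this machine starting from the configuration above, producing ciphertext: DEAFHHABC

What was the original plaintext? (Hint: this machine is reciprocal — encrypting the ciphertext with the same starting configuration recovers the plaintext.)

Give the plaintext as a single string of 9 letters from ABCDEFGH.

Char 1 ('D'): step: R->1, L=2; D->plug->F->R->B->L->H->refl->C->L'->A->R'->A->plug->C
Char 2 ('E'): step: R->2, L=2; E->plug->E->R->A->L->C->refl->H->L'->B->R'->D->plug->F
Char 3 ('A'): step: R->3, L=2; A->plug->C->R->A->L->C->refl->H->L'->B->R'->A->plug->C
Char 4 ('F'): step: R->4, L=2; F->plug->D->R->E->L->G->refl->B->L'->F->R'->F->plug->D
Char 5 ('H'): step: R->5, L=2; H->plug->H->R->A->L->C->refl->H->L'->B->R'->D->plug->F
Char 6 ('H'): step: R->6, L=2; H->plug->H->R->F->L->B->refl->G->L'->E->R'->A->plug->C
Char 7 ('A'): step: R->7, L=2; A->plug->C->R->C->L->A->refl->F->L'->D->R'->H->plug->H
Char 8 ('B'): step: R->0, L->3 (L advanced); B->plug->B->R->B->L->H->refl->C->L'->F->R'->E->plug->E
Char 9 ('C'): step: R->1, L=3; C->plug->A->R->A->L->G->refl->B->L'->H->R'->G->plug->G

Answer: CFCDFCHEG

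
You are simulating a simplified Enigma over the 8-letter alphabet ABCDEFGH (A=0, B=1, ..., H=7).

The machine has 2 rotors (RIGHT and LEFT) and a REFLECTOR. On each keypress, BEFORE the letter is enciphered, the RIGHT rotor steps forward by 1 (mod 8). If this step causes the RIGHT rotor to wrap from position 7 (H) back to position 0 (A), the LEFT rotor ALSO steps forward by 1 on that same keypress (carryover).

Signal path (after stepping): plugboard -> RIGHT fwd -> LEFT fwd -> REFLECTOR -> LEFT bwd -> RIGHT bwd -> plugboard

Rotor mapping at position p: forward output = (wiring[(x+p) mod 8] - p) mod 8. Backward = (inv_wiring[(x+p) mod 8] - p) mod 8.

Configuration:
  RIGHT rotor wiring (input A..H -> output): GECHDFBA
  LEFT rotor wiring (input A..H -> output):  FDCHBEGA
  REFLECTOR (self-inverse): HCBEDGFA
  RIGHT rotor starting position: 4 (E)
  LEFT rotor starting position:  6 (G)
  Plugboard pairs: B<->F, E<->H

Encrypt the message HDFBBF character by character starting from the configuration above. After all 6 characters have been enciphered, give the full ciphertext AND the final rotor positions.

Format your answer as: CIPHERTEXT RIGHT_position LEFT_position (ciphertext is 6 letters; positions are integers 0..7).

Answer: CHDEEA 2 7

Derivation:
Char 1 ('H'): step: R->5, L=6; H->plug->E->R->H->L->G->refl->F->L'->D->R'->C->plug->C
Char 2 ('D'): step: R->6, L=6; D->plug->D->R->G->L->D->refl->E->L'->E->R'->E->plug->H
Char 3 ('F'): step: R->7, L=6; F->plug->B->R->H->L->G->refl->F->L'->D->R'->D->plug->D
Char 4 ('B'): step: R->0, L->7 (L advanced); B->plug->F->R->F->L->C->refl->B->L'->A->R'->H->plug->E
Char 5 ('B'): step: R->1, L=7; B->plug->F->R->A->L->B->refl->C->L'->F->R'->H->plug->E
Char 6 ('F'): step: R->2, L=7; F->plug->B->R->F->L->C->refl->B->L'->A->R'->A->plug->A
Final: ciphertext=CHDEEA, RIGHT=2, LEFT=7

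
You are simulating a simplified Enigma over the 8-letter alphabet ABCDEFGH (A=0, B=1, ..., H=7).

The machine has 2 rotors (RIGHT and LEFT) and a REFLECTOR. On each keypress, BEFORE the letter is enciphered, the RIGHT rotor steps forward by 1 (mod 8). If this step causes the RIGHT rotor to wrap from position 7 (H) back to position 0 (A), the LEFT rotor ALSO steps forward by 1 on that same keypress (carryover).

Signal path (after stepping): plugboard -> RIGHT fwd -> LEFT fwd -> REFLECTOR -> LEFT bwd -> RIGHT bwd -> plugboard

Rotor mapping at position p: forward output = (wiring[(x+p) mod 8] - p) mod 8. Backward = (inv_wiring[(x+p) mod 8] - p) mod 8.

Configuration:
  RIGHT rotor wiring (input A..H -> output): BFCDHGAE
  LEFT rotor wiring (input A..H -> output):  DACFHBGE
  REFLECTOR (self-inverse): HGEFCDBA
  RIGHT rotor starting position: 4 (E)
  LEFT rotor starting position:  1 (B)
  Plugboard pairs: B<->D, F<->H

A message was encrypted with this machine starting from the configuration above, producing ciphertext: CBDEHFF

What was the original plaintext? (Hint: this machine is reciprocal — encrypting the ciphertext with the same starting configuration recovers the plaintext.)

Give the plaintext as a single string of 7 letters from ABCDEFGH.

Answer: FAGHBAH

Derivation:
Char 1 ('C'): step: R->5, L=1; C->plug->C->R->H->L->C->refl->E->L'->C->R'->H->plug->F
Char 2 ('B'): step: R->6, L=1; B->plug->D->R->H->L->C->refl->E->L'->C->R'->A->plug->A
Char 3 ('D'): step: R->7, L=1; D->plug->B->R->C->L->E->refl->C->L'->H->R'->G->plug->G
Char 4 ('E'): step: R->0, L->2 (L advanced); E->plug->E->R->H->L->G->refl->B->L'->G->R'->F->plug->H
Char 5 ('H'): step: R->1, L=2; H->plug->F->R->H->L->G->refl->B->L'->G->R'->D->plug->B
Char 6 ('F'): step: R->2, L=2; F->plug->H->R->D->L->H->refl->A->L'->A->R'->A->plug->A
Char 7 ('F'): step: R->3, L=2; F->plug->H->R->H->L->G->refl->B->L'->G->R'->F->plug->H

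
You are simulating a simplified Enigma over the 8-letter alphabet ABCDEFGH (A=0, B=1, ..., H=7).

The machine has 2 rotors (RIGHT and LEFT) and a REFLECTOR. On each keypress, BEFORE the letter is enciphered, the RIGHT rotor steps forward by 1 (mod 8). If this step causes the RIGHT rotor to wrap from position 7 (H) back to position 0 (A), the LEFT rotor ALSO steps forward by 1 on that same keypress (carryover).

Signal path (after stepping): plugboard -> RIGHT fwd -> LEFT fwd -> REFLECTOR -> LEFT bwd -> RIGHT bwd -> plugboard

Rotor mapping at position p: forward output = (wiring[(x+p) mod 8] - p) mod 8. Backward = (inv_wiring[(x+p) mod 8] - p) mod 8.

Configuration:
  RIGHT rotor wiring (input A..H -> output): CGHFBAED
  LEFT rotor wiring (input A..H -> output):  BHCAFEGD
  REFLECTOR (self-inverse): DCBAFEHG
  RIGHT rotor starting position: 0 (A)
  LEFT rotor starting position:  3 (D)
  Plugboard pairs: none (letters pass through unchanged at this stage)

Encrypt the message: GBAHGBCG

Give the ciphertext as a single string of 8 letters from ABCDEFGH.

Answer: HHDFCFHC

Derivation:
Char 1 ('G'): step: R->1, L=3; G->plug->G->R->C->L->B->refl->C->L'->B->R'->H->plug->H
Char 2 ('B'): step: R->2, L=3; B->plug->B->R->D->L->D->refl->A->L'->E->R'->H->plug->H
Char 3 ('A'): step: R->3, L=3; A->plug->A->R->C->L->B->refl->C->L'->B->R'->D->plug->D
Char 4 ('H'): step: R->4, L=3; H->plug->H->R->B->L->C->refl->B->L'->C->R'->F->plug->F
Char 5 ('G'): step: R->5, L=3; G->plug->G->R->A->L->F->refl->E->L'->G->R'->C->plug->C
Char 6 ('B'): step: R->6, L=3; B->plug->B->R->F->L->G->refl->H->L'->H->R'->F->plug->F
Char 7 ('C'): step: R->7, L=3; C->plug->C->R->H->L->H->refl->G->L'->F->R'->H->plug->H
Char 8 ('G'): step: R->0, L->4 (L advanced); G->plug->G->R->E->L->F->refl->E->L'->H->R'->C->plug->C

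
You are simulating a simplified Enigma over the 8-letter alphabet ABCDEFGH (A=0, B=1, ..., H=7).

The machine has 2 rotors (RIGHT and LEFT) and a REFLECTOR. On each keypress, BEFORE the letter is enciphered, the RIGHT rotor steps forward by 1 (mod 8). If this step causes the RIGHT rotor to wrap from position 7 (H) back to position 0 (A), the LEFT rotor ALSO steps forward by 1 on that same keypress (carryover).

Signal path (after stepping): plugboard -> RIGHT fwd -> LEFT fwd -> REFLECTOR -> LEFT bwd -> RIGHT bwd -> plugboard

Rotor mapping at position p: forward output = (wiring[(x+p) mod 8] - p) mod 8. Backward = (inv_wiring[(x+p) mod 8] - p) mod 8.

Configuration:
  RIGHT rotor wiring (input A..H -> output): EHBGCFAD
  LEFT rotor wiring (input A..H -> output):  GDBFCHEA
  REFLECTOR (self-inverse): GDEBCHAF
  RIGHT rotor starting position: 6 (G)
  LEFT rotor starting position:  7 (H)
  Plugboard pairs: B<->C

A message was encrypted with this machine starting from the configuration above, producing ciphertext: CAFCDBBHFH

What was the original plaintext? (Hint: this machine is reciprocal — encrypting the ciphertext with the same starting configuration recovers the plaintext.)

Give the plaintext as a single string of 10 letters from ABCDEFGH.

Char 1 ('C'): step: R->7, L=7; C->plug->B->R->F->L->D->refl->B->L'->A->R'->C->plug->B
Char 2 ('A'): step: R->0, L->0 (L advanced); A->plug->A->R->E->L->C->refl->E->L'->G->R'->D->plug->D
Char 3 ('F'): step: R->1, L=0; F->plug->F->R->H->L->A->refl->G->L'->A->R'->B->plug->C
Char 4 ('C'): step: R->2, L=0; C->plug->B->R->E->L->C->refl->E->L'->G->R'->E->plug->E
Char 5 ('D'): step: R->3, L=0; D->plug->D->R->F->L->H->refl->F->L'->D->R'->A->plug->A
Char 6 ('B'): step: R->4, L=0; B->plug->C->R->E->L->C->refl->E->L'->G->R'->A->plug->A
Char 7 ('B'): step: R->5, L=0; B->plug->C->R->G->L->E->refl->C->L'->E->R'->F->plug->F
Char 8 ('H'): step: R->6, L=0; H->plug->H->R->H->L->A->refl->G->L'->A->R'->F->plug->F
Char 9 ('F'): step: R->7, L=0; F->plug->F->R->D->L->F->refl->H->L'->F->R'->B->plug->C
Char 10 ('H'): step: R->0, L->1 (L advanced); H->plug->H->R->D->L->B->refl->D->L'->F->R'->F->plug->F

Answer: BDCEAAFFCF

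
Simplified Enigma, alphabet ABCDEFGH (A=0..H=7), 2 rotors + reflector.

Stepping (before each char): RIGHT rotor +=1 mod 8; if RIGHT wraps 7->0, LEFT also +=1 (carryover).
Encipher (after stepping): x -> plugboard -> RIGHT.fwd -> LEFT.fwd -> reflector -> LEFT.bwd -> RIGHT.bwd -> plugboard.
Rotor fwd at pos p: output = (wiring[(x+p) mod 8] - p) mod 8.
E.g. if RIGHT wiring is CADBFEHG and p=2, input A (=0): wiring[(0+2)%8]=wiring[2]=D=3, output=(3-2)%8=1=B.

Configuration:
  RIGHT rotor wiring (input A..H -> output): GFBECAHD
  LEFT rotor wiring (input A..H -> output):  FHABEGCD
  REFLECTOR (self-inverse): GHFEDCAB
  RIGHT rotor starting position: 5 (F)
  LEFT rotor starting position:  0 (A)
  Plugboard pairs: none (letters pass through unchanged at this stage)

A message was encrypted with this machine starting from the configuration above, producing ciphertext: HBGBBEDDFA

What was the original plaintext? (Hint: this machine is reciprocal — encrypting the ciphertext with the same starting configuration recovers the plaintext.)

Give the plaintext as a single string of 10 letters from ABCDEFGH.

Answer: BAHGCGCHGC

Derivation:
Char 1 ('H'): step: R->6, L=0; H->plug->H->R->C->L->A->refl->G->L'->F->R'->B->plug->B
Char 2 ('B'): step: R->7, L=0; B->plug->B->R->H->L->D->refl->E->L'->E->R'->A->plug->A
Char 3 ('G'): step: R->0, L->1 (L advanced); G->plug->G->R->H->L->E->refl->D->L'->D->R'->H->plug->H
Char 4 ('B'): step: R->1, L=1; B->plug->B->R->A->L->G->refl->A->L'->C->R'->G->plug->G
Char 5 ('B'): step: R->2, L=1; B->plug->B->R->C->L->A->refl->G->L'->A->R'->C->plug->C
Char 6 ('E'): step: R->3, L=1; E->plug->E->R->A->L->G->refl->A->L'->C->R'->G->plug->G
Char 7 ('D'): step: R->4, L=1; D->plug->D->R->H->L->E->refl->D->L'->D->R'->C->plug->C
Char 8 ('D'): step: R->5, L=1; D->plug->D->R->B->L->H->refl->B->L'->F->R'->H->plug->H
Char 9 ('F'): step: R->6, L=1; F->plug->F->R->G->L->C->refl->F->L'->E->R'->G->plug->G
Char 10 ('A'): step: R->7, L=1; A->plug->A->R->E->L->F->refl->C->L'->G->R'->C->plug->C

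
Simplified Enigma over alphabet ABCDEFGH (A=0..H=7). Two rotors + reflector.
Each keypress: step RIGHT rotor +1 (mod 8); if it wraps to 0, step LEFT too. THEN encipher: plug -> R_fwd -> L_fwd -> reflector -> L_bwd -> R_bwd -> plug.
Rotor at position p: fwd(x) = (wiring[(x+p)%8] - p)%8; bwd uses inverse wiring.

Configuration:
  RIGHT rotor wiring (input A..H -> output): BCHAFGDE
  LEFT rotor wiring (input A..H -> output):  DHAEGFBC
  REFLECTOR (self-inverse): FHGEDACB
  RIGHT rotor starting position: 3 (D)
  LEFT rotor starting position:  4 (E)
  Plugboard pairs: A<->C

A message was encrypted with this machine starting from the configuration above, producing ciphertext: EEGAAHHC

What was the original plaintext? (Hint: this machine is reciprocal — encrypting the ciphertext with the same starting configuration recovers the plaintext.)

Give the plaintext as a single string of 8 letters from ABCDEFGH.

Answer: FBFDFFFE

Derivation:
Char 1 ('E'): step: R->4, L=4; E->plug->E->R->F->L->D->refl->E->L'->G->R'->F->plug->F
Char 2 ('E'): step: R->5, L=4; E->plug->E->R->F->L->D->refl->E->L'->G->R'->B->plug->B
Char 3 ('G'): step: R->6, L=4; G->plug->G->R->H->L->A->refl->F->L'->C->R'->F->plug->F
Char 4 ('A'): step: R->7, L=4; A->plug->C->R->D->L->G->refl->C->L'->A->R'->D->plug->D
Char 5 ('A'): step: R->0, L->5 (L advanced); A->plug->C->R->H->L->B->refl->H->L'->G->R'->F->plug->F
Char 6 ('H'): step: R->1, L=5; H->plug->H->R->A->L->A->refl->F->L'->C->R'->F->plug->F
Char 7 ('H'): step: R->2, L=5; H->plug->H->R->A->L->A->refl->F->L'->C->R'->F->plug->F
Char 8 ('C'): step: R->3, L=5; C->plug->A->R->F->L->D->refl->E->L'->B->R'->E->plug->E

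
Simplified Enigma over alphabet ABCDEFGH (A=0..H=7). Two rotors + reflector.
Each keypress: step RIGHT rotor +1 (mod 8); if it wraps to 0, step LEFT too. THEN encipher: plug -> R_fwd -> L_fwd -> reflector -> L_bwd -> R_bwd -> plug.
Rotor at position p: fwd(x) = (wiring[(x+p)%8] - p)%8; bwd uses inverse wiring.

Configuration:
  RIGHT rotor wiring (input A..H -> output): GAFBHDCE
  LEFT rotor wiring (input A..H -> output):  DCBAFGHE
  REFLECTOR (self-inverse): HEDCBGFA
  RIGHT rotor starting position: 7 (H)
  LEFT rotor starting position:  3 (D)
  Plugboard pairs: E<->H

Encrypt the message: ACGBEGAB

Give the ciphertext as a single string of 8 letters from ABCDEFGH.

Answer: CAAFCHFF

Derivation:
Char 1 ('A'): step: R->0, L->4 (L advanced); A->plug->A->R->G->L->F->refl->G->L'->F->R'->C->plug->C
Char 2 ('C'): step: R->1, L=4; C->plug->C->R->A->L->B->refl->E->L'->H->R'->A->plug->A
Char 3 ('G'): step: R->2, L=4; G->plug->G->R->E->L->H->refl->A->L'->D->R'->A->plug->A
Char 4 ('B'): step: R->3, L=4; B->plug->B->R->E->L->H->refl->A->L'->D->R'->F->plug->F
Char 5 ('E'): step: R->4, L=4; E->plug->H->R->F->L->G->refl->F->L'->G->R'->C->plug->C
Char 6 ('G'): step: R->5, L=4; G->plug->G->R->E->L->H->refl->A->L'->D->R'->E->plug->H
Char 7 ('A'): step: R->6, L=4; A->plug->A->R->E->L->H->refl->A->L'->D->R'->F->plug->F
Char 8 ('B'): step: R->7, L=4; B->plug->B->R->H->L->E->refl->B->L'->A->R'->F->plug->F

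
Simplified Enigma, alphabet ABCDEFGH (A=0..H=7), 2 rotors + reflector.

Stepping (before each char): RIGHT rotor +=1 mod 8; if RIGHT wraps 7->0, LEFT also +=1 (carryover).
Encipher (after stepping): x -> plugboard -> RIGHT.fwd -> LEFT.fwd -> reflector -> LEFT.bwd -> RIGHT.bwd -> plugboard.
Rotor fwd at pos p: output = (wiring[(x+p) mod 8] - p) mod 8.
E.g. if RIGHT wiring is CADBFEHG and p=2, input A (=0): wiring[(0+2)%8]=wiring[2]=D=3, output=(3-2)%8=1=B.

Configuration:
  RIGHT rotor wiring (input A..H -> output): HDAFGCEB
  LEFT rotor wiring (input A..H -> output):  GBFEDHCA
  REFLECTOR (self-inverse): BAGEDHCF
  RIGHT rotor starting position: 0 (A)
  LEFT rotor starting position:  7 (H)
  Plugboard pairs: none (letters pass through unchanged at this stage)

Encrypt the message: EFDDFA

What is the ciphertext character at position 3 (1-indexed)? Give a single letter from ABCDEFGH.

Char 1 ('E'): step: R->1, L=7; E->plug->E->R->B->L->H->refl->F->L'->E->R'->C->plug->C
Char 2 ('F'): step: R->2, L=7; F->plug->F->R->H->L->D->refl->E->L'->F->R'->G->plug->G
Char 3 ('D'): step: R->3, L=7; D->plug->D->R->B->L->H->refl->F->L'->E->R'->F->plug->F

F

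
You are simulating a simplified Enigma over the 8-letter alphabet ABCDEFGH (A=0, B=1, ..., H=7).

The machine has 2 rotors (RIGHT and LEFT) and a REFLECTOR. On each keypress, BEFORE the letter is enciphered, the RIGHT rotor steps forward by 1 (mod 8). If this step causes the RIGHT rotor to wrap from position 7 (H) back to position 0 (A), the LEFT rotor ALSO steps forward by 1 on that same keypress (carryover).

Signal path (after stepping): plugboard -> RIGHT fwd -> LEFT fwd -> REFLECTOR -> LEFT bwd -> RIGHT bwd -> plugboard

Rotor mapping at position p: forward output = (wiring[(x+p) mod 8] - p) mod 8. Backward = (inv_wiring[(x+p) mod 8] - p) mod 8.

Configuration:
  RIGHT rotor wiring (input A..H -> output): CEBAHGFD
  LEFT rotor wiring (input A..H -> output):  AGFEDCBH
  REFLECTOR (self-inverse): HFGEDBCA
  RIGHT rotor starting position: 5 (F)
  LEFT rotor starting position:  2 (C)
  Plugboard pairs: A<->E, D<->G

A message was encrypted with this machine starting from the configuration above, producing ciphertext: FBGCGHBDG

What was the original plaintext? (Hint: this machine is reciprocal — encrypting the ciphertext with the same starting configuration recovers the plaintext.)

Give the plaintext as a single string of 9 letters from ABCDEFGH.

Answer: BEDEBBCAC

Derivation:
Char 1 ('F'): step: R->6, L=2; F->plug->F->R->C->L->B->refl->F->L'->F->R'->B->plug->B
Char 2 ('B'): step: R->7, L=2; B->plug->B->R->D->L->A->refl->H->L'->E->R'->A->plug->E
Char 3 ('G'): step: R->0, L->3 (L advanced); G->plug->D->R->A->L->B->refl->F->L'->F->R'->G->plug->D
Char 4 ('C'): step: R->1, L=3; C->plug->C->R->H->L->C->refl->G->L'->D->R'->A->plug->E
Char 5 ('G'): step: R->2, L=3; G->plug->D->R->E->L->E->refl->D->L'->G->R'->B->plug->B
Char 6 ('H'): step: R->3, L=3; H->plug->H->R->G->L->D->refl->E->L'->E->R'->B->plug->B
Char 7 ('B'): step: R->4, L=3; B->plug->B->R->C->L->H->refl->A->L'->B->R'->C->plug->C
Char 8 ('D'): step: R->5, L=3; D->plug->G->R->D->L->G->refl->C->L'->H->R'->E->plug->A
Char 9 ('G'): step: R->6, L=3; G->plug->D->R->G->L->D->refl->E->L'->E->R'->C->plug->C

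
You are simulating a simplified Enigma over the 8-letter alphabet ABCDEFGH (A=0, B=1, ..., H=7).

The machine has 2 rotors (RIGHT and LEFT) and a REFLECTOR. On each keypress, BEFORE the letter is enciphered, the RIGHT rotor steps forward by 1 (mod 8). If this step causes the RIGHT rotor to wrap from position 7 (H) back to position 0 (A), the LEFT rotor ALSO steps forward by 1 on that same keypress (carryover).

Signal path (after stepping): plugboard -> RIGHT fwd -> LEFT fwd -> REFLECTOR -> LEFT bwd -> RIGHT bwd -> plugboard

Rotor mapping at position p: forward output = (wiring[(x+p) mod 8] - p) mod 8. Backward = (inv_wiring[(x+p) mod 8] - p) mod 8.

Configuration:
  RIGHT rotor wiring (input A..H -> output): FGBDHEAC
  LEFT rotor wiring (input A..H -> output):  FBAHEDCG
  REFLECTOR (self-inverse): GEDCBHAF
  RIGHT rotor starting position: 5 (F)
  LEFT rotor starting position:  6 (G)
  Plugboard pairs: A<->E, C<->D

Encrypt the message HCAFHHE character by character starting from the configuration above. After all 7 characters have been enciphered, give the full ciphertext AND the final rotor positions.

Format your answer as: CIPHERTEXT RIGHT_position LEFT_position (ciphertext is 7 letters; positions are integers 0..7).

Char 1 ('H'): step: R->6, L=6; H->plug->H->R->G->L->G->refl->A->L'->B->R'->G->plug->G
Char 2 ('C'): step: R->7, L=6; C->plug->D->R->C->L->H->refl->F->L'->H->R'->C->plug->D
Char 3 ('A'): step: R->0, L->7 (L advanced); A->plug->E->R->H->L->D->refl->C->L'->C->R'->H->plug->H
Char 4 ('F'): step: R->1, L=7; F->plug->F->R->H->L->D->refl->C->L'->C->R'->C->plug->D
Char 5 ('H'): step: R->2, L=7; H->plug->H->R->E->L->A->refl->G->L'->B->R'->B->plug->B
Char 6 ('H'): step: R->3, L=7; H->plug->H->R->G->L->E->refl->B->L'->D->R'->G->plug->G
Char 7 ('E'): step: R->4, L=7; E->plug->A->R->D->L->B->refl->E->L'->G->R'->D->plug->C
Final: ciphertext=GDHDBGC, RIGHT=4, LEFT=7

Answer: GDHDBGC 4 7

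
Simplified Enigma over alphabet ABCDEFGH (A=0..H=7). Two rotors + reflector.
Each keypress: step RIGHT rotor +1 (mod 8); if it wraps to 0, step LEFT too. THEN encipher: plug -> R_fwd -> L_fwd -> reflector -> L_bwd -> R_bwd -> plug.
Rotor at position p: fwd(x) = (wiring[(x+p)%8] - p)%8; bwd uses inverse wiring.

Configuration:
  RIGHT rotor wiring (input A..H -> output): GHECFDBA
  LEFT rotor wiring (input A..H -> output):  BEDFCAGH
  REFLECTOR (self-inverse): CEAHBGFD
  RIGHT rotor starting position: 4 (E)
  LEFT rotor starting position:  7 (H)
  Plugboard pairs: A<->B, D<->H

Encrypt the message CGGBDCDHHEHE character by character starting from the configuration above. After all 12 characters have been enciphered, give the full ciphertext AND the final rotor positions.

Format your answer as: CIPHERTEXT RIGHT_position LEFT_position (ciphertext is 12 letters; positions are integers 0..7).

Char 1 ('C'): step: R->5, L=7; C->plug->C->R->D->L->E->refl->B->L'->G->R'->A->plug->B
Char 2 ('G'): step: R->6, L=7; G->plug->G->R->H->L->H->refl->D->L'->F->R'->H->plug->D
Char 3 ('G'): step: R->7, L=7; G->plug->G->R->E->L->G->refl->F->L'->C->R'->H->plug->D
Char 4 ('B'): step: R->0, L->0 (L advanced); B->plug->A->R->G->L->G->refl->F->L'->D->R'->F->plug->F
Char 5 ('D'): step: R->1, L=0; D->plug->H->R->F->L->A->refl->C->L'->E->R'->D->plug->H
Char 6 ('C'): step: R->2, L=0; C->plug->C->R->D->L->F->refl->G->L'->G->R'->F->plug->F
Char 7 ('D'): step: R->3, L=0; D->plug->H->R->B->L->E->refl->B->L'->A->R'->C->plug->C
Char 8 ('H'): step: R->4, L=0; H->plug->D->R->E->L->C->refl->A->L'->F->R'->C->plug->C
Char 9 ('H'): step: R->5, L=0; H->plug->D->R->B->L->E->refl->B->L'->A->R'->H->plug->D
Char 10 ('E'): step: R->6, L=0; E->plug->E->R->G->L->G->refl->F->L'->D->R'->A->plug->B
Char 11 ('H'): step: R->7, L=0; H->plug->D->R->F->L->A->refl->C->L'->E->R'->G->plug->G
Char 12 ('E'): step: R->0, L->1 (L advanced); E->plug->E->R->F->L->F->refl->G->L'->G->R'->A->plug->B
Final: ciphertext=BDDFHFCCDBGB, RIGHT=0, LEFT=1

Answer: BDDFHFCCDBGB 0 1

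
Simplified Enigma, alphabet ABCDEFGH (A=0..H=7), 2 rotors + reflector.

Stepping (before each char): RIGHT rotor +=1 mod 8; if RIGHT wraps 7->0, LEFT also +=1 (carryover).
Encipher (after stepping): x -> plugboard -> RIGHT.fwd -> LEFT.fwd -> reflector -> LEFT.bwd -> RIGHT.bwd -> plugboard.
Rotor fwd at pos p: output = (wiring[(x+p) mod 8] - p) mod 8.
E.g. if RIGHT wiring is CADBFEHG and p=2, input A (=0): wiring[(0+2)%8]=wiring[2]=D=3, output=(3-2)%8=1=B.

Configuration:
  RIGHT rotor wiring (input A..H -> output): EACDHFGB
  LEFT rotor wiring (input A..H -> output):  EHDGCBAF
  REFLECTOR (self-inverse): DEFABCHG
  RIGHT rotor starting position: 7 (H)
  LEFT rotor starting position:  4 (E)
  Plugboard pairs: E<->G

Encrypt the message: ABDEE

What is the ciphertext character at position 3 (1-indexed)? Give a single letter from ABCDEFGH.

Char 1 ('A'): step: R->0, L->5 (L advanced); A->plug->A->R->E->L->C->refl->F->L'->H->R'->E->plug->G
Char 2 ('B'): step: R->1, L=5; B->plug->B->R->B->L->D->refl->A->L'->C->R'->C->plug->C
Char 3 ('D'): step: R->2, L=5; D->plug->D->R->D->L->H->refl->G->L'->F->R'->C->plug->C

C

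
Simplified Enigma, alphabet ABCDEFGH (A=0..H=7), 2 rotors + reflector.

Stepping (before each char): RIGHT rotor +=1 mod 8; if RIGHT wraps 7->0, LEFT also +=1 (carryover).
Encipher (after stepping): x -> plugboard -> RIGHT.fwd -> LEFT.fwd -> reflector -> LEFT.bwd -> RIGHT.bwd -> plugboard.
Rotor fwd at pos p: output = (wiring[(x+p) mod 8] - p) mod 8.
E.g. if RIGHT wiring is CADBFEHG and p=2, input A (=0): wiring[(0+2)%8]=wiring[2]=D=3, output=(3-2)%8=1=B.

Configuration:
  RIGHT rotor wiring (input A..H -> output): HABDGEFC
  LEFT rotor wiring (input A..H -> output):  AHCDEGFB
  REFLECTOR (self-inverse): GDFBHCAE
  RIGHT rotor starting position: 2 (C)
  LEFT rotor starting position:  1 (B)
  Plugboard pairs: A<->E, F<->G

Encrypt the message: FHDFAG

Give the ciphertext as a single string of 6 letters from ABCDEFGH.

Char 1 ('F'): step: R->3, L=1; F->plug->G->R->F->L->E->refl->H->L'->H->R'->E->plug->A
Char 2 ('H'): step: R->4, L=1; H->plug->H->R->H->L->H->refl->E->L'->F->R'->G->plug->F
Char 3 ('D'): step: R->5, L=1; D->plug->D->R->C->L->C->refl->F->L'->E->R'->F->plug->G
Char 4 ('F'): step: R->6, L=1; F->plug->G->R->A->L->G->refl->A->L'->G->R'->H->plug->H
Char 5 ('A'): step: R->7, L=1; A->plug->E->R->E->L->F->refl->C->L'->C->R'->D->plug->D
Char 6 ('G'): step: R->0, L->2 (L advanced); G->plug->F->R->E->L->D->refl->B->L'->B->R'->C->plug->C

Answer: AFGHDC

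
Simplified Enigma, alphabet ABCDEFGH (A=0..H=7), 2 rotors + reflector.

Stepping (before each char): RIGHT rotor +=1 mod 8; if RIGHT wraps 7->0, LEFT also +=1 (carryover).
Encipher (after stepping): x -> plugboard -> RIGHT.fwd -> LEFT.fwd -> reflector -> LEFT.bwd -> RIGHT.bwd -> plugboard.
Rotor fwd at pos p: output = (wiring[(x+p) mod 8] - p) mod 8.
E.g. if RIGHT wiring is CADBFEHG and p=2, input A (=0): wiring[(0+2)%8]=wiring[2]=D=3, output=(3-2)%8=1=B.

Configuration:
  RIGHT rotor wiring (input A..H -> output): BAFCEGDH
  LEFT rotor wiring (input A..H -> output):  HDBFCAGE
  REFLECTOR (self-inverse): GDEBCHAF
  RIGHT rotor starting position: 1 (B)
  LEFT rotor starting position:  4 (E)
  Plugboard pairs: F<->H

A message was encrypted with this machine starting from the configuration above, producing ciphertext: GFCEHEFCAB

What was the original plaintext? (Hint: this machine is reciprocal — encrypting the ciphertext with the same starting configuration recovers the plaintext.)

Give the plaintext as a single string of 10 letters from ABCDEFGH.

Char 1 ('G'): step: R->2, L=4; G->plug->G->R->H->L->B->refl->D->L'->E->R'->D->plug->D
Char 2 ('F'): step: R->3, L=4; F->plug->H->R->C->L->C->refl->E->L'->B->R'->B->plug->B
Char 3 ('C'): step: R->4, L=4; C->plug->C->R->H->L->B->refl->D->L'->E->R'->F->plug->H
Char 4 ('E'): step: R->5, L=4; E->plug->E->R->D->L->A->refl->G->L'->A->R'->F->plug->H
Char 5 ('H'): step: R->6, L=4; H->plug->F->R->E->L->D->refl->B->L'->H->R'->E->plug->E
Char 6 ('E'): step: R->7, L=4; E->plug->E->R->D->L->A->refl->G->L'->A->R'->A->plug->A
Char 7 ('F'): step: R->0, L->5 (L advanced); F->plug->H->R->H->L->F->refl->H->L'->C->R'->D->plug->D
Char 8 ('C'): step: R->1, L=5; C->plug->C->R->B->L->B->refl->D->L'->A->R'->H->plug->F
Char 9 ('A'): step: R->2, L=5; A->plug->A->R->D->L->C->refl->E->L'->F->R'->F->plug->H
Char 10 ('B'): step: R->3, L=5; B->plug->B->R->B->L->B->refl->D->L'->A->R'->D->plug->D

Answer: DBHHEADFHD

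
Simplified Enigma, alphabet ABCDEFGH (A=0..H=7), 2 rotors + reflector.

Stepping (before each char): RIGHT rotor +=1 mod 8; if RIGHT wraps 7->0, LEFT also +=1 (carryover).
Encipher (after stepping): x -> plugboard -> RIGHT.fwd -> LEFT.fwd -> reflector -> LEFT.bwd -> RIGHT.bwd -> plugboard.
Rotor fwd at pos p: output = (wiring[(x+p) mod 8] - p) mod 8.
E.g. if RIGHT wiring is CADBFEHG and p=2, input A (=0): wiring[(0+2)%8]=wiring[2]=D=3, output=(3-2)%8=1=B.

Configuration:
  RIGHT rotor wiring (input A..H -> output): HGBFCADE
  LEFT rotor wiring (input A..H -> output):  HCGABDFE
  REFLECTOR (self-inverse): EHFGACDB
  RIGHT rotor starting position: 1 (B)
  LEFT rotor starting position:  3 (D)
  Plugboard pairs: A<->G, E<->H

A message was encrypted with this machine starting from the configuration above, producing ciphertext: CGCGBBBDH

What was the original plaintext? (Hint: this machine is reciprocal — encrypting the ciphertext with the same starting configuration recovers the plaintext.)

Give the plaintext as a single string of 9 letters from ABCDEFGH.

Char 1 ('C'): step: R->2, L=3; C->plug->C->R->A->L->F->refl->C->L'->D->R'->B->plug->B
Char 2 ('G'): step: R->3, L=3; G->plug->A->R->C->L->A->refl->E->L'->F->R'->C->plug->C
Char 3 ('C'): step: R->4, L=3; C->plug->C->R->H->L->D->refl->G->L'->B->R'->H->plug->E
Char 4 ('G'): step: R->5, L=3; G->plug->A->R->D->L->C->refl->F->L'->A->R'->G->plug->A
Char 5 ('B'): step: R->6, L=3; B->plug->B->R->G->L->H->refl->B->L'->E->R'->G->plug->A
Char 6 ('B'): step: R->7, L=3; B->plug->B->R->A->L->F->refl->C->L'->D->R'->F->plug->F
Char 7 ('B'): step: R->0, L->4 (L advanced); B->plug->B->R->G->L->C->refl->F->L'->A->R'->F->plug->F
Char 8 ('D'): step: R->1, L=4; D->plug->D->R->B->L->H->refl->B->L'->C->R'->F->plug->F
Char 9 ('H'): step: R->2, L=4; H->plug->E->R->B->L->H->refl->B->L'->C->R'->F->plug->F

Answer: BCEAAFFFF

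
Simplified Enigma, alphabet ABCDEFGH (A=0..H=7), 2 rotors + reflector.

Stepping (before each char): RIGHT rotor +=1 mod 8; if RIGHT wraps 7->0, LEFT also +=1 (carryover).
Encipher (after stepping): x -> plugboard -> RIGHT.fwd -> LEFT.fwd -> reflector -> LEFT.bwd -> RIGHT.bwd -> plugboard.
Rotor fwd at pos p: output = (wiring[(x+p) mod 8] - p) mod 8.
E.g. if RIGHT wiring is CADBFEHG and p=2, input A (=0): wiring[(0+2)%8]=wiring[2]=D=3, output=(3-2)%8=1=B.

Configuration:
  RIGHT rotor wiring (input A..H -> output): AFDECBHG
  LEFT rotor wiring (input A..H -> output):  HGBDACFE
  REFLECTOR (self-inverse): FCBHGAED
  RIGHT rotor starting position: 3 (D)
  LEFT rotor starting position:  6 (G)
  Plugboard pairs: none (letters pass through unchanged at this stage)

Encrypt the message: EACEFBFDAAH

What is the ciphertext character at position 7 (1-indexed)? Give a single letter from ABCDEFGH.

Char 1 ('E'): step: R->4, L=6; E->plug->E->R->E->L->D->refl->H->L'->A->R'->H->plug->H
Char 2 ('A'): step: R->5, L=6; A->plug->A->R->E->L->D->refl->H->L'->A->R'->E->plug->E
Char 3 ('C'): step: R->6, L=6; C->plug->C->R->C->L->B->refl->C->L'->G->R'->F->plug->F
Char 4 ('E'): step: R->7, L=6; E->plug->E->R->F->L->F->refl->A->L'->D->R'->F->plug->F
Char 5 ('F'): step: R->0, L->7 (L advanced); F->plug->F->R->B->L->A->refl->F->L'->A->R'->A->plug->A
Char 6 ('B'): step: R->1, L=7; B->plug->B->R->C->L->H->refl->D->L'->G->R'->F->plug->F
Char 7 ('F'): step: R->2, L=7; F->plug->F->R->E->L->E->refl->G->L'->H->R'->D->plug->D

D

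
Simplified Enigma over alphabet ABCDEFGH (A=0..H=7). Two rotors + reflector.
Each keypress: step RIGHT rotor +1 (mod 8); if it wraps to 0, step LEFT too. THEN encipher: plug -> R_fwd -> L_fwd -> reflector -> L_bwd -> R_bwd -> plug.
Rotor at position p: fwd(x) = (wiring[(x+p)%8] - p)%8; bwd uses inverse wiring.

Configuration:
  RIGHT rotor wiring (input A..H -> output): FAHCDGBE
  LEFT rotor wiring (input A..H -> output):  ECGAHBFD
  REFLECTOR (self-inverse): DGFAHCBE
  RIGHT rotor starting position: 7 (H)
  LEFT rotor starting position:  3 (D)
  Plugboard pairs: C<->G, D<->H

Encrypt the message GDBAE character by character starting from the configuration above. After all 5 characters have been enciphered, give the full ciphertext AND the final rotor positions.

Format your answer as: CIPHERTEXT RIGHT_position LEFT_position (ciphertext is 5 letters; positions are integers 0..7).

Answer: EFHGD 4 4

Derivation:
Char 1 ('G'): step: R->0, L->4 (L advanced); G->plug->C->R->H->L->E->refl->H->L'->D->R'->E->plug->E
Char 2 ('D'): step: R->1, L=4; D->plug->H->R->E->L->A->refl->D->L'->A->R'->F->plug->F
Char 3 ('B'): step: R->2, L=4; B->plug->B->R->A->L->D->refl->A->L'->E->R'->D->plug->H
Char 4 ('A'): step: R->3, L=4; A->plug->A->R->H->L->E->refl->H->L'->D->R'->C->plug->G
Char 5 ('E'): step: R->4, L=4; E->plug->E->R->B->L->F->refl->C->L'->G->R'->H->plug->D
Final: ciphertext=EFHGD, RIGHT=4, LEFT=4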